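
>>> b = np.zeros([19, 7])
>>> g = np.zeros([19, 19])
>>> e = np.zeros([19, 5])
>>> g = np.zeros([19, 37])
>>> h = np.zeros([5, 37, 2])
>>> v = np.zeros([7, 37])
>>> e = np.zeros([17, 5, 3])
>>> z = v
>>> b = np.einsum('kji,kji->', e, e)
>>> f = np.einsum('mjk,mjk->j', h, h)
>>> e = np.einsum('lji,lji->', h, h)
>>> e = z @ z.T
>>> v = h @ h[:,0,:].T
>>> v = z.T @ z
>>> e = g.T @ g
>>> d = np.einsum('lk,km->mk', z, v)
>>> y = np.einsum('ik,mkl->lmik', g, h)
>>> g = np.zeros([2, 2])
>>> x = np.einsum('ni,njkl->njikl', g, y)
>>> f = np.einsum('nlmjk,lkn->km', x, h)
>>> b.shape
()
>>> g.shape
(2, 2)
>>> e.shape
(37, 37)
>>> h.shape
(5, 37, 2)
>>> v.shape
(37, 37)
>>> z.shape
(7, 37)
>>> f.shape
(37, 2)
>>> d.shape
(37, 37)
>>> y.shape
(2, 5, 19, 37)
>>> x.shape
(2, 5, 2, 19, 37)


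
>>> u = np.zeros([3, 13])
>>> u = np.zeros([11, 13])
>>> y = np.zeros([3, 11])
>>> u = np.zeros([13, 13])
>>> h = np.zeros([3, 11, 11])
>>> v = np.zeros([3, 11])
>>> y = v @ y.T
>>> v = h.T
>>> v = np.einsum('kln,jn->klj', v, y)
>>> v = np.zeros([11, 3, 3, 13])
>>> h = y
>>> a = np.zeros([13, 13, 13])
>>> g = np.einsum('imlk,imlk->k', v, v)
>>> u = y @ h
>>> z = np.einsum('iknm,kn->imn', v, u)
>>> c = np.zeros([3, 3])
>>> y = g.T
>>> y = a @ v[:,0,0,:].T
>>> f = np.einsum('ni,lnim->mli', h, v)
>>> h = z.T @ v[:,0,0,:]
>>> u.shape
(3, 3)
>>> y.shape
(13, 13, 11)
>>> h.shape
(3, 13, 13)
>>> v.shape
(11, 3, 3, 13)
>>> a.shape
(13, 13, 13)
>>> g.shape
(13,)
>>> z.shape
(11, 13, 3)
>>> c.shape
(3, 3)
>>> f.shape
(13, 11, 3)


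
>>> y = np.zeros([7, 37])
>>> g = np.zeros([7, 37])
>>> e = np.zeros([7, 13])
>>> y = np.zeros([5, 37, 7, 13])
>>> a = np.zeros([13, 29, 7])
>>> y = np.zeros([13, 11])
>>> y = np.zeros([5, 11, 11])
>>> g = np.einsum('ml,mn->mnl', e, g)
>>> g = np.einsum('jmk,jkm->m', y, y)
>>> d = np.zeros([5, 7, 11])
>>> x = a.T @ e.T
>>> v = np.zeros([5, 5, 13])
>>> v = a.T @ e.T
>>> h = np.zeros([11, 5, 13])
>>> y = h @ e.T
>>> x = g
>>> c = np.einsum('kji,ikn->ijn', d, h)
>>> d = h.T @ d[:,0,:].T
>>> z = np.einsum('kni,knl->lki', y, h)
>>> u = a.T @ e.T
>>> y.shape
(11, 5, 7)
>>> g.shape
(11,)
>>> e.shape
(7, 13)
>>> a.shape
(13, 29, 7)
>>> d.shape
(13, 5, 5)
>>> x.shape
(11,)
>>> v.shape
(7, 29, 7)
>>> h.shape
(11, 5, 13)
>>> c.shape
(11, 7, 13)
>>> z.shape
(13, 11, 7)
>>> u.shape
(7, 29, 7)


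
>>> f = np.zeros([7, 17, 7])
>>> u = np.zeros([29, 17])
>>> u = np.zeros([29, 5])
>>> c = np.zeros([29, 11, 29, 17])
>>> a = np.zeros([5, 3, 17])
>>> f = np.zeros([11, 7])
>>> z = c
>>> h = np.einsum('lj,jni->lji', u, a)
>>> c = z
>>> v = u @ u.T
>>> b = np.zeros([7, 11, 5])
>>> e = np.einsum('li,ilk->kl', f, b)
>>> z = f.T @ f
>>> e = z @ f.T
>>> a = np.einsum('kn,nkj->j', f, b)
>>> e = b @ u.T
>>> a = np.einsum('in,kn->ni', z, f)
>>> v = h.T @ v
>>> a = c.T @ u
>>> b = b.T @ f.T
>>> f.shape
(11, 7)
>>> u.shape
(29, 5)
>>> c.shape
(29, 11, 29, 17)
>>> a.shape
(17, 29, 11, 5)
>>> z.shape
(7, 7)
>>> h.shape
(29, 5, 17)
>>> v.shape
(17, 5, 29)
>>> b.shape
(5, 11, 11)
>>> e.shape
(7, 11, 29)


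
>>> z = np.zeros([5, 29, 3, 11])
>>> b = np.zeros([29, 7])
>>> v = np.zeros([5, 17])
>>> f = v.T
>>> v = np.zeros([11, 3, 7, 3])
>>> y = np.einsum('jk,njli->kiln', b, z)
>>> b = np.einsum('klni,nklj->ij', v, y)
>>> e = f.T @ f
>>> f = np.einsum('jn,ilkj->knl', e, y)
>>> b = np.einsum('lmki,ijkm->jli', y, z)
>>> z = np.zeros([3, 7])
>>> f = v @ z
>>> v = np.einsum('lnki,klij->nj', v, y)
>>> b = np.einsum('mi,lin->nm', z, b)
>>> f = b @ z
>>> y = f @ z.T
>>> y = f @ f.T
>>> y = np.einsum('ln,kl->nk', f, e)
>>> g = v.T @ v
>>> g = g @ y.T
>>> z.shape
(3, 7)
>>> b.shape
(5, 3)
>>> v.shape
(3, 5)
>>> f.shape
(5, 7)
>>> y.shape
(7, 5)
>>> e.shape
(5, 5)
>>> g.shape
(5, 7)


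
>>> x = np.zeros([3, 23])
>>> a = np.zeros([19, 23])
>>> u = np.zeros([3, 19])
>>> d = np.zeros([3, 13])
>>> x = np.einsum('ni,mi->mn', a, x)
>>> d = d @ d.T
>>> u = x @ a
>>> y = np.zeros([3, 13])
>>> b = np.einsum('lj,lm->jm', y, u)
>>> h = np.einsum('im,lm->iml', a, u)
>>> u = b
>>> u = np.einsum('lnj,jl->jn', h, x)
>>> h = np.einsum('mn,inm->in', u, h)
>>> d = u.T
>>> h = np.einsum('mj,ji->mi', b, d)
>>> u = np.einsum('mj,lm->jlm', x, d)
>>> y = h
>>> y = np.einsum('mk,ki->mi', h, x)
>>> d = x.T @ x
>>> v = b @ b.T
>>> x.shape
(3, 19)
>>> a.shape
(19, 23)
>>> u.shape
(19, 23, 3)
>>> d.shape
(19, 19)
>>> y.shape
(13, 19)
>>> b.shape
(13, 23)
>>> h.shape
(13, 3)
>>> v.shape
(13, 13)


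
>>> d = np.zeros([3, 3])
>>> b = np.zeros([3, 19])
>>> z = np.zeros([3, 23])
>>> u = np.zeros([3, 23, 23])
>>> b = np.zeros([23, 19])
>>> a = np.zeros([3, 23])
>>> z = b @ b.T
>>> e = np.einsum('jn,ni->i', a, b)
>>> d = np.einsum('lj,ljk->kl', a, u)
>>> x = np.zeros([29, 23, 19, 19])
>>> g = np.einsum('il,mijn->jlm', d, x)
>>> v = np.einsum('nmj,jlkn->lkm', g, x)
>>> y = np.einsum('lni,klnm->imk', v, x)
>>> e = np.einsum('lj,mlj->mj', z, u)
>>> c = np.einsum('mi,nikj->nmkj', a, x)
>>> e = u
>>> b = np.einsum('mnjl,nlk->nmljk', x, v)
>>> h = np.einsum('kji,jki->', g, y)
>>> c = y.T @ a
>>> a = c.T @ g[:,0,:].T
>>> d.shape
(23, 3)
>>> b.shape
(23, 29, 19, 19, 3)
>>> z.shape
(23, 23)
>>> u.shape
(3, 23, 23)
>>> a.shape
(23, 19, 19)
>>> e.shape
(3, 23, 23)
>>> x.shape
(29, 23, 19, 19)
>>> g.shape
(19, 3, 29)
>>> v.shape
(23, 19, 3)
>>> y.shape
(3, 19, 29)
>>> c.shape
(29, 19, 23)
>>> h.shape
()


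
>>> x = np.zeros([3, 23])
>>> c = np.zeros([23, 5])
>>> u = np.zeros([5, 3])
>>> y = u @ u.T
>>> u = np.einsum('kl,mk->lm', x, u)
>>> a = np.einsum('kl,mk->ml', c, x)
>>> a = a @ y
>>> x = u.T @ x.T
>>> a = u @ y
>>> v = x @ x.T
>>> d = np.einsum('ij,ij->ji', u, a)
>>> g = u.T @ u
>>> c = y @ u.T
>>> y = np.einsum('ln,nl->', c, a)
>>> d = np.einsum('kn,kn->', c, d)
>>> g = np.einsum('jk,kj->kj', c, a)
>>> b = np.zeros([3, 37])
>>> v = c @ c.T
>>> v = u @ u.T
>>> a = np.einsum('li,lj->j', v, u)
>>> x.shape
(5, 3)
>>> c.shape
(5, 23)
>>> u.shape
(23, 5)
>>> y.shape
()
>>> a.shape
(5,)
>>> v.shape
(23, 23)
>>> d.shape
()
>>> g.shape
(23, 5)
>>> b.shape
(3, 37)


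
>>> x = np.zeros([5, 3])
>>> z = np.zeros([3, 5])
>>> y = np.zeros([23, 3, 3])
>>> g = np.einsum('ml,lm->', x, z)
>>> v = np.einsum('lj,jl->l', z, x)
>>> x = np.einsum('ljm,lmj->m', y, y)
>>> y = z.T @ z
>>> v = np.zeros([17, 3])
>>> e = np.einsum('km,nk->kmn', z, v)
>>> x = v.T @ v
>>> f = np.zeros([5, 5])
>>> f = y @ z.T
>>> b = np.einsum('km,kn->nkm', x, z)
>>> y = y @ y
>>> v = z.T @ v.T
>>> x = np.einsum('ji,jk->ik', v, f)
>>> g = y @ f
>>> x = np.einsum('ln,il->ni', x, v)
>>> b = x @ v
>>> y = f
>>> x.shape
(3, 5)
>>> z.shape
(3, 5)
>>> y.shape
(5, 3)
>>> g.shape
(5, 3)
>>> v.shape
(5, 17)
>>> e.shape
(3, 5, 17)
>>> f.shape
(5, 3)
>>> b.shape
(3, 17)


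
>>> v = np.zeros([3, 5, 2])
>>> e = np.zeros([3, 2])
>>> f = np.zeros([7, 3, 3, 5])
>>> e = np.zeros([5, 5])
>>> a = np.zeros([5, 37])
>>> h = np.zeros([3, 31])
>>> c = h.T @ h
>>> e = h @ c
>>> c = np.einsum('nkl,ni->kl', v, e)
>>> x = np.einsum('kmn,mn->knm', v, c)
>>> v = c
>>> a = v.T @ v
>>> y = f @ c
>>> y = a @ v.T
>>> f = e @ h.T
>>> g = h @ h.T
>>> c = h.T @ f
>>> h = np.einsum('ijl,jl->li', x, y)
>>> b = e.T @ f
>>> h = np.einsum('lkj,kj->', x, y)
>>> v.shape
(5, 2)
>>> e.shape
(3, 31)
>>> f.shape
(3, 3)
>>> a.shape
(2, 2)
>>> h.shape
()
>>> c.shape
(31, 3)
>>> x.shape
(3, 2, 5)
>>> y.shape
(2, 5)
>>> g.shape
(3, 3)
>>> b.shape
(31, 3)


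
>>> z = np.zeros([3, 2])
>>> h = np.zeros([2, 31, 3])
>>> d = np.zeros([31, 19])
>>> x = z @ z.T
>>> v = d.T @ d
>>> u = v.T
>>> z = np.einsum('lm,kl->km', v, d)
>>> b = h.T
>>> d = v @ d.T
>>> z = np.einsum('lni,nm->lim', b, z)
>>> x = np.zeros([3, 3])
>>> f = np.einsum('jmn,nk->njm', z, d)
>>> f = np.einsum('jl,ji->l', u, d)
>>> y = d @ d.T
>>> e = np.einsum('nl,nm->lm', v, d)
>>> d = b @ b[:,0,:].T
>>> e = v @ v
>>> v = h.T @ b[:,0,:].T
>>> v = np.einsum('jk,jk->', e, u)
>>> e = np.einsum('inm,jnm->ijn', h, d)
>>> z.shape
(3, 2, 19)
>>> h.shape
(2, 31, 3)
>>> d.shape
(3, 31, 3)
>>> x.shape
(3, 3)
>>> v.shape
()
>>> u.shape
(19, 19)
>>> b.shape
(3, 31, 2)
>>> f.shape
(19,)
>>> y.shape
(19, 19)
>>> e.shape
(2, 3, 31)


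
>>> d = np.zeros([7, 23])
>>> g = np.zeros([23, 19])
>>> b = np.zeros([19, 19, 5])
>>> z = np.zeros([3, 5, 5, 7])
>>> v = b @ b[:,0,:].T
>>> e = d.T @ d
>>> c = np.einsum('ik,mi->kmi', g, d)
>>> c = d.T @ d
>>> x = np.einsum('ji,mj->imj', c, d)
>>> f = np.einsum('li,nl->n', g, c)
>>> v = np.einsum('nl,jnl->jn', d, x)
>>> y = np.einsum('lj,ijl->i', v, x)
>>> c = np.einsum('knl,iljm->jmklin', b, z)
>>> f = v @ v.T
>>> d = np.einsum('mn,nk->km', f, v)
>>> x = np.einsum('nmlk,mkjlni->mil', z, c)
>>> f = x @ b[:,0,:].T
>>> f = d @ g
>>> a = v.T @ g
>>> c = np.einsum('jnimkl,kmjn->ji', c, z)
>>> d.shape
(7, 23)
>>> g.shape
(23, 19)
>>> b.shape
(19, 19, 5)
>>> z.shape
(3, 5, 5, 7)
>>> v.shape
(23, 7)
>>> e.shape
(23, 23)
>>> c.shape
(5, 19)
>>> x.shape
(5, 19, 5)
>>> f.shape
(7, 19)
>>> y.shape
(23,)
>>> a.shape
(7, 19)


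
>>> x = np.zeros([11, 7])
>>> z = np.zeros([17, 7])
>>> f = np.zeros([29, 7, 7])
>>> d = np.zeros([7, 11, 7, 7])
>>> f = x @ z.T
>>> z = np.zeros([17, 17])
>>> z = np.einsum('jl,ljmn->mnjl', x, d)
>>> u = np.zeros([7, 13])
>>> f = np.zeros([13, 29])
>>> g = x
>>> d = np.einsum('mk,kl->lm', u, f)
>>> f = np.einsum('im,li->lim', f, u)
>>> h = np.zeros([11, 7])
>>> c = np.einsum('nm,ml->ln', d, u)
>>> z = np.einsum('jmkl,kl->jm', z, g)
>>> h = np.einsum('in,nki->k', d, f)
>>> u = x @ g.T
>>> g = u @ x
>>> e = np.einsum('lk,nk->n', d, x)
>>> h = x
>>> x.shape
(11, 7)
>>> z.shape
(7, 7)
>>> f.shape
(7, 13, 29)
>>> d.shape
(29, 7)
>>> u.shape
(11, 11)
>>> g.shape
(11, 7)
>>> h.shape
(11, 7)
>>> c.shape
(13, 29)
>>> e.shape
(11,)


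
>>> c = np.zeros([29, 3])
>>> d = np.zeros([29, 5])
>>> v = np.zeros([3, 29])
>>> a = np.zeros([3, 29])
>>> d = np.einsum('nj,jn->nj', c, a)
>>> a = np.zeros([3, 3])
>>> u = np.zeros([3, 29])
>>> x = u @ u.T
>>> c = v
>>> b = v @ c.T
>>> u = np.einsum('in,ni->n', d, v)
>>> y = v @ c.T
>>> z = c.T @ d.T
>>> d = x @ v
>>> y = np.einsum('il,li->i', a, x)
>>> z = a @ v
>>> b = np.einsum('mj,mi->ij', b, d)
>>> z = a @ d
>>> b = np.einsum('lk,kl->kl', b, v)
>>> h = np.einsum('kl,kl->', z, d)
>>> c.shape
(3, 29)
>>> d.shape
(3, 29)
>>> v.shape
(3, 29)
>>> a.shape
(3, 3)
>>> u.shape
(3,)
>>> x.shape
(3, 3)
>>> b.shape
(3, 29)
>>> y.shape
(3,)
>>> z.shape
(3, 29)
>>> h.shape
()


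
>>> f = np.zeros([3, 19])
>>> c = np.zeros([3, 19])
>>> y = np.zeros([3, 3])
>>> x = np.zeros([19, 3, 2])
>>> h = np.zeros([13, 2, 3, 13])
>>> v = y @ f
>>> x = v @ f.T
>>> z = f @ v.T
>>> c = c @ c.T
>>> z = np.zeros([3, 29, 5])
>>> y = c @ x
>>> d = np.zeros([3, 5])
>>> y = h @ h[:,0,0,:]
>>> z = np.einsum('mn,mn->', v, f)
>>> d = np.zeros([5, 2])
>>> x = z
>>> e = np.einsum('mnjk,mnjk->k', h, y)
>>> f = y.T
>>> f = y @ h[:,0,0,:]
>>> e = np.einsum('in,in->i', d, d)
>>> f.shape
(13, 2, 3, 13)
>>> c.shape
(3, 3)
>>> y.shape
(13, 2, 3, 13)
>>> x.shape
()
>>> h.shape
(13, 2, 3, 13)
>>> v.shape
(3, 19)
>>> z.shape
()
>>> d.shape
(5, 2)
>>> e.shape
(5,)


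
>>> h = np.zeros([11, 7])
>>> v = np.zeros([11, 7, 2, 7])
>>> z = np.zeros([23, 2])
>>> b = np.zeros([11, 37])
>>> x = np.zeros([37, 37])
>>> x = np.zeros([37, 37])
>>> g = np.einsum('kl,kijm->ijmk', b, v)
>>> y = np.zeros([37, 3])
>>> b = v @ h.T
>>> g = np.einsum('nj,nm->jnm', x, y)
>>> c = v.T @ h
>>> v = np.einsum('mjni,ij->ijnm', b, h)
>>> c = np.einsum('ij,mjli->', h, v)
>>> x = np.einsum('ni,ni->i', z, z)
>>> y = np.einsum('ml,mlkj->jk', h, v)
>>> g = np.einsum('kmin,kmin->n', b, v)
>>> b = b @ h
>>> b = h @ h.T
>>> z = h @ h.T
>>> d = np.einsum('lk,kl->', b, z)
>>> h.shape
(11, 7)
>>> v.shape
(11, 7, 2, 11)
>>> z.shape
(11, 11)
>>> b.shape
(11, 11)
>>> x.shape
(2,)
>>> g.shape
(11,)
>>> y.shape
(11, 2)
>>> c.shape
()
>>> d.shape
()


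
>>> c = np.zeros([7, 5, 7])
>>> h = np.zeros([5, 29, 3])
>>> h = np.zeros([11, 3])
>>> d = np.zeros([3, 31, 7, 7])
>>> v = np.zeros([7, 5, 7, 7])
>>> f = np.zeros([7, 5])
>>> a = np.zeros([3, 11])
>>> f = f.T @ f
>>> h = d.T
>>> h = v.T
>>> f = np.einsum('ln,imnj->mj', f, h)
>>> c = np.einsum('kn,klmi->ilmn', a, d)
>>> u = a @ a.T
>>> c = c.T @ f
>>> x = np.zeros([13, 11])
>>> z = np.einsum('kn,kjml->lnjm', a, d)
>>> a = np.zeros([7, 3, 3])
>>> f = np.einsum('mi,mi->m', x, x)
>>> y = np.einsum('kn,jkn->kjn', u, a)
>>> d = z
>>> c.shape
(11, 7, 31, 7)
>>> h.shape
(7, 7, 5, 7)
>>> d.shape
(7, 11, 31, 7)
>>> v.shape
(7, 5, 7, 7)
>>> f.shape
(13,)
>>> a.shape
(7, 3, 3)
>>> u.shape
(3, 3)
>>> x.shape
(13, 11)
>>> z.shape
(7, 11, 31, 7)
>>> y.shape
(3, 7, 3)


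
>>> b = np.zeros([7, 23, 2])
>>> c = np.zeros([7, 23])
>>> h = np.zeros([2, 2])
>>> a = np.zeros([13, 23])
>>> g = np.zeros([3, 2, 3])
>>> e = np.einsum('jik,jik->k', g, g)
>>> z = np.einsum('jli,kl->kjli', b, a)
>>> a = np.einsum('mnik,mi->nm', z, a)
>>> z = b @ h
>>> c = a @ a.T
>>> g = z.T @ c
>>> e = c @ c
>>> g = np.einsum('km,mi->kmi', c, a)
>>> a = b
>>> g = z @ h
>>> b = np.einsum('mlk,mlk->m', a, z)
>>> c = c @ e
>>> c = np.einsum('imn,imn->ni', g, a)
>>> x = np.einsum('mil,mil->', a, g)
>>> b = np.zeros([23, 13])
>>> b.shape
(23, 13)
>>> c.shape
(2, 7)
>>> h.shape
(2, 2)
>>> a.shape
(7, 23, 2)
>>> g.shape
(7, 23, 2)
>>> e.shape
(7, 7)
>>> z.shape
(7, 23, 2)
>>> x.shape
()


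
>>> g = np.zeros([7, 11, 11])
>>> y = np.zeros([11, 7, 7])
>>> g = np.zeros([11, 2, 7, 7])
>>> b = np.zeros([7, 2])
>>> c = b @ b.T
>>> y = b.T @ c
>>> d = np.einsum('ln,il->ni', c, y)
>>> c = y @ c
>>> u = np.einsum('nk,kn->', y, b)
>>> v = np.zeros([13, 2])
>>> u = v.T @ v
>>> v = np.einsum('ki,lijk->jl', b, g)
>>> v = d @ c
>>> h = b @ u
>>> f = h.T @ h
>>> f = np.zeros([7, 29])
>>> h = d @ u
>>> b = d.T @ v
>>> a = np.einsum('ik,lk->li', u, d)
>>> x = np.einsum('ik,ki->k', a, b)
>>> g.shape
(11, 2, 7, 7)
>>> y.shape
(2, 7)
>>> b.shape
(2, 7)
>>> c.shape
(2, 7)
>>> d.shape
(7, 2)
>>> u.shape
(2, 2)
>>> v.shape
(7, 7)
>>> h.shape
(7, 2)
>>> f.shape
(7, 29)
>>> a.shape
(7, 2)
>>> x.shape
(2,)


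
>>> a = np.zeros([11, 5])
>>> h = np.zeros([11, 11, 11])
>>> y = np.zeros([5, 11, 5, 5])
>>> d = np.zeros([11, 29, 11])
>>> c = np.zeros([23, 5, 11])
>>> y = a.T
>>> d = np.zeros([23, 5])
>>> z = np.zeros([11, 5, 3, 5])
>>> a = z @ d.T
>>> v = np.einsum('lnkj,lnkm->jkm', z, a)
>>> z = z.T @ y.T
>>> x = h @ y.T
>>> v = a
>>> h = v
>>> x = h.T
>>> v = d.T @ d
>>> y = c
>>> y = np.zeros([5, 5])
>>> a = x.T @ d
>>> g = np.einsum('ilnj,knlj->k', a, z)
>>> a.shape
(11, 5, 3, 5)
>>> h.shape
(11, 5, 3, 23)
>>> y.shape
(5, 5)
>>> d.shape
(23, 5)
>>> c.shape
(23, 5, 11)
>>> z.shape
(5, 3, 5, 5)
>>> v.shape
(5, 5)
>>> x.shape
(23, 3, 5, 11)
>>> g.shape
(5,)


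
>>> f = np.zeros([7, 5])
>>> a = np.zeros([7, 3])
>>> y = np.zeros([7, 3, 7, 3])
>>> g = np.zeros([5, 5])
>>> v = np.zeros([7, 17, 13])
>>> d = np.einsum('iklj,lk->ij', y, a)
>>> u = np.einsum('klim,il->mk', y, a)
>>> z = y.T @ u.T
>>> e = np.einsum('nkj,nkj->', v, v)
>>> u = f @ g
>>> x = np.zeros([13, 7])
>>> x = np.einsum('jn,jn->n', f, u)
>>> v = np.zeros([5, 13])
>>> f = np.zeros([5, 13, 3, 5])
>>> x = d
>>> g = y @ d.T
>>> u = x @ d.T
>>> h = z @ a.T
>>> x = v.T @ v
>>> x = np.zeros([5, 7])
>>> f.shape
(5, 13, 3, 5)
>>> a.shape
(7, 3)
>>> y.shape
(7, 3, 7, 3)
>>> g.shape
(7, 3, 7, 7)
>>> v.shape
(5, 13)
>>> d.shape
(7, 3)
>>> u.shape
(7, 7)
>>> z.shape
(3, 7, 3, 3)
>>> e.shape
()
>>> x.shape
(5, 7)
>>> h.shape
(3, 7, 3, 7)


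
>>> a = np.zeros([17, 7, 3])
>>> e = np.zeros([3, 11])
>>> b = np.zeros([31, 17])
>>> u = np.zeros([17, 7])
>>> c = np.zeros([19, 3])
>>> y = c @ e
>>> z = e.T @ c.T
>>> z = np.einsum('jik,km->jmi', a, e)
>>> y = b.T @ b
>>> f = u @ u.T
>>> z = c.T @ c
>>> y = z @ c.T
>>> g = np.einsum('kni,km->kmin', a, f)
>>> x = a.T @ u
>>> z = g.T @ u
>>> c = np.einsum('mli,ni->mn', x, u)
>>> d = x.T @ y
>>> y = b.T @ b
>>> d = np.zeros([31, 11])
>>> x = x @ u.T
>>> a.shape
(17, 7, 3)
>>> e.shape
(3, 11)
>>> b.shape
(31, 17)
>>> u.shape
(17, 7)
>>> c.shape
(3, 17)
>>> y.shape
(17, 17)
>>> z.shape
(7, 3, 17, 7)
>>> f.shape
(17, 17)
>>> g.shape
(17, 17, 3, 7)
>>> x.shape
(3, 7, 17)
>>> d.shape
(31, 11)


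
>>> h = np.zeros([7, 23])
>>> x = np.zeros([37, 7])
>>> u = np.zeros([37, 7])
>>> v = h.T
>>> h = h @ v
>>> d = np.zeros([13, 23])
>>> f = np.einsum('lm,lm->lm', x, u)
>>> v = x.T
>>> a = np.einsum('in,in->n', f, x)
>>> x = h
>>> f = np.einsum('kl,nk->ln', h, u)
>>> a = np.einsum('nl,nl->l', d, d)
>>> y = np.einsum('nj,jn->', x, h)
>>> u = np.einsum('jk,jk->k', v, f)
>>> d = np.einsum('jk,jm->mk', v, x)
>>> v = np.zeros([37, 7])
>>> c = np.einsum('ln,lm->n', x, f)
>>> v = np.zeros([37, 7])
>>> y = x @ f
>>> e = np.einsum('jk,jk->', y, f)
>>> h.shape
(7, 7)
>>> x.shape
(7, 7)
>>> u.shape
(37,)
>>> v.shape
(37, 7)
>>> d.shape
(7, 37)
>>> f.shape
(7, 37)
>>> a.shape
(23,)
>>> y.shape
(7, 37)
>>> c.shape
(7,)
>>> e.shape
()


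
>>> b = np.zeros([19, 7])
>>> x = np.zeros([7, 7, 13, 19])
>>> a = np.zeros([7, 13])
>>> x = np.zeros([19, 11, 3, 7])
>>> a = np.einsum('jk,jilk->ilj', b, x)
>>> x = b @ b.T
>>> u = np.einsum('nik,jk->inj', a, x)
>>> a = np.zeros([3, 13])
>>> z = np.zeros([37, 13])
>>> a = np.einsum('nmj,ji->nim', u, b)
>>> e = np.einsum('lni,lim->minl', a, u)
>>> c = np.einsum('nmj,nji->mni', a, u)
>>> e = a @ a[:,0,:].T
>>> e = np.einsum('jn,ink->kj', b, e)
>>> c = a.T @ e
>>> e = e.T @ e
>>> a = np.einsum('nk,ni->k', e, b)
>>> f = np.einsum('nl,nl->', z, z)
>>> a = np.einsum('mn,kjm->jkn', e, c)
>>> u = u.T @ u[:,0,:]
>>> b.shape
(19, 7)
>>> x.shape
(19, 19)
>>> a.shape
(7, 11, 19)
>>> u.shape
(19, 11, 19)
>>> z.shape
(37, 13)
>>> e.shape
(19, 19)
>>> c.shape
(11, 7, 19)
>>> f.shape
()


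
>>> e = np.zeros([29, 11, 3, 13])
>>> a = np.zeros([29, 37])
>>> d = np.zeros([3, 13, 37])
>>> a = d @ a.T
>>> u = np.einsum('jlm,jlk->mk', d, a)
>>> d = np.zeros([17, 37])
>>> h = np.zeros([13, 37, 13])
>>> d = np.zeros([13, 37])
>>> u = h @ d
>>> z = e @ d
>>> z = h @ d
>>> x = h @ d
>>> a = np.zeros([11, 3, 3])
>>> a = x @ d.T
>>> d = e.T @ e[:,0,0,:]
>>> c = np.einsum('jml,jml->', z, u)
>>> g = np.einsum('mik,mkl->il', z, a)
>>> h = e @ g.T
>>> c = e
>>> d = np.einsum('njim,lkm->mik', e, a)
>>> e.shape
(29, 11, 3, 13)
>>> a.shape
(13, 37, 13)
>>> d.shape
(13, 3, 37)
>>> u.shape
(13, 37, 37)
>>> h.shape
(29, 11, 3, 37)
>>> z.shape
(13, 37, 37)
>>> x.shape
(13, 37, 37)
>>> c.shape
(29, 11, 3, 13)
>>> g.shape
(37, 13)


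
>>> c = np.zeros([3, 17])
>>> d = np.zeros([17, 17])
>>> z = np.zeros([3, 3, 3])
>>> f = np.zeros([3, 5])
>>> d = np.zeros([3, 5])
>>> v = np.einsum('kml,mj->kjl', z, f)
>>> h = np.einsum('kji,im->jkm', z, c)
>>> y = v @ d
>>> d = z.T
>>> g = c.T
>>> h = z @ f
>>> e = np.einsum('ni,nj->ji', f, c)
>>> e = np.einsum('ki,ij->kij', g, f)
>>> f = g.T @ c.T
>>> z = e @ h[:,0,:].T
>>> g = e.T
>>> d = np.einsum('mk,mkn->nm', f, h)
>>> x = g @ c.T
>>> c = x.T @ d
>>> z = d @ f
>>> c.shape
(3, 3, 3)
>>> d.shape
(5, 3)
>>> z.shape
(5, 3)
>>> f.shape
(3, 3)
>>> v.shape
(3, 5, 3)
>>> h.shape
(3, 3, 5)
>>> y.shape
(3, 5, 5)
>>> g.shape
(5, 3, 17)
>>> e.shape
(17, 3, 5)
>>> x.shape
(5, 3, 3)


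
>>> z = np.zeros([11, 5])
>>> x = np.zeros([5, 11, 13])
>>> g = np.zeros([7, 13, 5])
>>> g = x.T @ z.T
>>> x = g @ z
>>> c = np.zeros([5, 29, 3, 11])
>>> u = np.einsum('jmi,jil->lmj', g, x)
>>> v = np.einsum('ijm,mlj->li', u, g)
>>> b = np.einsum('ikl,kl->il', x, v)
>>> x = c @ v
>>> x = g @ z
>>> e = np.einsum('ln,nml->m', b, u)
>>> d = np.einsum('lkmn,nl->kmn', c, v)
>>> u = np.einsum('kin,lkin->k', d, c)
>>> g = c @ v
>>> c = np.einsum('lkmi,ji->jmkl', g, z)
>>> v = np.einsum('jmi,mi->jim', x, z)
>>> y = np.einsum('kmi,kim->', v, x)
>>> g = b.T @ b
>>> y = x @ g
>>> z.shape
(11, 5)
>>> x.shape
(13, 11, 5)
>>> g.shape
(5, 5)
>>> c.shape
(11, 3, 29, 5)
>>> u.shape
(29,)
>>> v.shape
(13, 5, 11)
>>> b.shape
(13, 5)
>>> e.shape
(11,)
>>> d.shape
(29, 3, 11)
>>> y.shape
(13, 11, 5)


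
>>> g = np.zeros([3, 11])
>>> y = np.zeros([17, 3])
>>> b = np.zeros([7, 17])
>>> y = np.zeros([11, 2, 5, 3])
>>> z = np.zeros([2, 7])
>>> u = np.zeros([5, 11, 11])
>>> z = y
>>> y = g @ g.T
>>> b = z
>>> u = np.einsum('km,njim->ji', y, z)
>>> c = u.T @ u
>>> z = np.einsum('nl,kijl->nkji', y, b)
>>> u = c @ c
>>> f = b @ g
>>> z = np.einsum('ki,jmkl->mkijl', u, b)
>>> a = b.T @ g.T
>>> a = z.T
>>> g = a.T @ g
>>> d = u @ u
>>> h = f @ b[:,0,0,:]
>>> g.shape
(2, 5, 5, 11, 11)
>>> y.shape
(3, 3)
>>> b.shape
(11, 2, 5, 3)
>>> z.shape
(2, 5, 5, 11, 3)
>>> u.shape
(5, 5)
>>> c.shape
(5, 5)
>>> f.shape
(11, 2, 5, 11)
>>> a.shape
(3, 11, 5, 5, 2)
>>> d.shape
(5, 5)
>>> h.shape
(11, 2, 5, 3)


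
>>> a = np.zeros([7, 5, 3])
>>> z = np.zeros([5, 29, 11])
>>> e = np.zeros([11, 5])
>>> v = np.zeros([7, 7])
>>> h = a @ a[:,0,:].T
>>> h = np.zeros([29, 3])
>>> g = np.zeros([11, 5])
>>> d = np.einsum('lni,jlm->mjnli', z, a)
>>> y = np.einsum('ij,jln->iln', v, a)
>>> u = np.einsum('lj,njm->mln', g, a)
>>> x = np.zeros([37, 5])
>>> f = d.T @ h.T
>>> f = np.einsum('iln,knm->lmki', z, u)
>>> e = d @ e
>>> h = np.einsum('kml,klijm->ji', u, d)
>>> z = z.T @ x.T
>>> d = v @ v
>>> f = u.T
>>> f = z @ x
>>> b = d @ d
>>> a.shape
(7, 5, 3)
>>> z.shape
(11, 29, 37)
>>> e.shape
(3, 7, 29, 5, 5)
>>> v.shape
(7, 7)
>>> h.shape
(5, 29)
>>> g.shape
(11, 5)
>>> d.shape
(7, 7)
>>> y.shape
(7, 5, 3)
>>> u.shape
(3, 11, 7)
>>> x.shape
(37, 5)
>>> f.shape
(11, 29, 5)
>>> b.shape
(7, 7)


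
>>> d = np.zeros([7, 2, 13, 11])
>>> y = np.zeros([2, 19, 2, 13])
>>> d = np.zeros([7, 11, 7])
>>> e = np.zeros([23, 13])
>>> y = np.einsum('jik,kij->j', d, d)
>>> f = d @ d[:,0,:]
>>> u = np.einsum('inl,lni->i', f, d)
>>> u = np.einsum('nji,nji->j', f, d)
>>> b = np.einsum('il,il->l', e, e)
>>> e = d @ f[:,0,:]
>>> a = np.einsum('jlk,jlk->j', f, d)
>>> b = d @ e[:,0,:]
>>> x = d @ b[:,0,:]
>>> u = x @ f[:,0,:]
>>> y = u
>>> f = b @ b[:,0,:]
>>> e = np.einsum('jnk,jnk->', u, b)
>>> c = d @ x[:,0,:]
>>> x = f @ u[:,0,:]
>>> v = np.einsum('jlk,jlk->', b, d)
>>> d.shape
(7, 11, 7)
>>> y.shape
(7, 11, 7)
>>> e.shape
()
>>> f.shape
(7, 11, 7)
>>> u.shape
(7, 11, 7)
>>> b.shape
(7, 11, 7)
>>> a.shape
(7,)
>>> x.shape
(7, 11, 7)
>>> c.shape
(7, 11, 7)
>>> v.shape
()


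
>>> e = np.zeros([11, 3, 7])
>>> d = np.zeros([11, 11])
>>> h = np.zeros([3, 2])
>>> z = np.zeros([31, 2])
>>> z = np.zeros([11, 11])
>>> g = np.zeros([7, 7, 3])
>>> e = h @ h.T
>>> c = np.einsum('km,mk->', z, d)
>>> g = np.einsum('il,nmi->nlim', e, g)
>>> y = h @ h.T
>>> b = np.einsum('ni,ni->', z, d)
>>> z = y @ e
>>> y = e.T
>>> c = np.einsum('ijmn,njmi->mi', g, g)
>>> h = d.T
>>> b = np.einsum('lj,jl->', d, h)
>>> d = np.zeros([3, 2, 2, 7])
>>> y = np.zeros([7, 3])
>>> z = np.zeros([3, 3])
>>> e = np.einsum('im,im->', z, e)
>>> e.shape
()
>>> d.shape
(3, 2, 2, 7)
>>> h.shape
(11, 11)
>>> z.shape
(3, 3)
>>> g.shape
(7, 3, 3, 7)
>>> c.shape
(3, 7)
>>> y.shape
(7, 3)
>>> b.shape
()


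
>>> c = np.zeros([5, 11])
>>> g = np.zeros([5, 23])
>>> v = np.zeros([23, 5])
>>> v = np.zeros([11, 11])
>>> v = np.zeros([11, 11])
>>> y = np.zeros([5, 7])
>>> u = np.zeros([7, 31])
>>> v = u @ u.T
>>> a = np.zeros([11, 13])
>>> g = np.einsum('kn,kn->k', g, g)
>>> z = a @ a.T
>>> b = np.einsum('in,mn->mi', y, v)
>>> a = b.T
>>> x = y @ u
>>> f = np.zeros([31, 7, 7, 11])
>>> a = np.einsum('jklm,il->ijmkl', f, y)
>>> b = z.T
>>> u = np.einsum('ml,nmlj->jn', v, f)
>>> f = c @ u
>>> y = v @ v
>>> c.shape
(5, 11)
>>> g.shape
(5,)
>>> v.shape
(7, 7)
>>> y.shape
(7, 7)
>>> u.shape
(11, 31)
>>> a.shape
(5, 31, 11, 7, 7)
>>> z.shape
(11, 11)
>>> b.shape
(11, 11)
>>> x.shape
(5, 31)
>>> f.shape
(5, 31)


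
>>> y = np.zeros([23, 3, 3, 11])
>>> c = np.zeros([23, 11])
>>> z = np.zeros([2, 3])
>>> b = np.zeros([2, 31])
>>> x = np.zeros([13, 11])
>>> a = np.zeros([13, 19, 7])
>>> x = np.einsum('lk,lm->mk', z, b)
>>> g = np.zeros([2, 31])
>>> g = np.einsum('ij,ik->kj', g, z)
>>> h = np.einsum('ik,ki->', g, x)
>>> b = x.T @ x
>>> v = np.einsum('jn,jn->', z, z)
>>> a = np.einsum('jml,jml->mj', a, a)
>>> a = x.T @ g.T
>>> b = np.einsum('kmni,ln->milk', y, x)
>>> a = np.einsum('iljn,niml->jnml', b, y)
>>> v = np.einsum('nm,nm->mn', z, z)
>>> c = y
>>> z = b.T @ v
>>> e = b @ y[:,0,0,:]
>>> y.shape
(23, 3, 3, 11)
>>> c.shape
(23, 3, 3, 11)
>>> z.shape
(23, 31, 11, 2)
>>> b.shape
(3, 11, 31, 23)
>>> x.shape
(31, 3)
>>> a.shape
(31, 23, 3, 11)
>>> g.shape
(3, 31)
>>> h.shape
()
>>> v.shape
(3, 2)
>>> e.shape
(3, 11, 31, 11)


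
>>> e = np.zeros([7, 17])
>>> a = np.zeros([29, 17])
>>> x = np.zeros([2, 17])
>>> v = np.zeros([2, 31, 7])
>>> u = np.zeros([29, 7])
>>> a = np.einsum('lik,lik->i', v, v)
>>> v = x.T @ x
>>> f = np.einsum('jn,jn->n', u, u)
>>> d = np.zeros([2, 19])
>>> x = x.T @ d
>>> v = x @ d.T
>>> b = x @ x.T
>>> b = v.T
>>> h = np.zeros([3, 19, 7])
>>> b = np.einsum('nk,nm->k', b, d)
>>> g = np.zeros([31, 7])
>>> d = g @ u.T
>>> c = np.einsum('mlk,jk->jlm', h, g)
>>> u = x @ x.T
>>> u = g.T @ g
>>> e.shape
(7, 17)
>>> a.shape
(31,)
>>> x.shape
(17, 19)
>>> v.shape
(17, 2)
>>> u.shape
(7, 7)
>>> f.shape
(7,)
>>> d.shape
(31, 29)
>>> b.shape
(17,)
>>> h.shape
(3, 19, 7)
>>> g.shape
(31, 7)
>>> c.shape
(31, 19, 3)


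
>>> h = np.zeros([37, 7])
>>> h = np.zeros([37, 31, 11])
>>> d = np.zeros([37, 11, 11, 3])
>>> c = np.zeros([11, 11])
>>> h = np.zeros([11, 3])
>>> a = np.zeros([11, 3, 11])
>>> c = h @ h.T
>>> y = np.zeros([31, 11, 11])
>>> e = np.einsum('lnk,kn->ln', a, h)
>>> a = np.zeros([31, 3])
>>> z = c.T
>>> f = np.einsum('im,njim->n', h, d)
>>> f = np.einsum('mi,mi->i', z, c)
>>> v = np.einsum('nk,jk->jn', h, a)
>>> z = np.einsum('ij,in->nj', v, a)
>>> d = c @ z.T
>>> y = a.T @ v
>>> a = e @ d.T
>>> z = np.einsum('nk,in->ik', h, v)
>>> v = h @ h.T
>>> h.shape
(11, 3)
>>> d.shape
(11, 3)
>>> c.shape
(11, 11)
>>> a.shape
(11, 11)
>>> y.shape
(3, 11)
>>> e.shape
(11, 3)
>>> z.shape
(31, 3)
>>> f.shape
(11,)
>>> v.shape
(11, 11)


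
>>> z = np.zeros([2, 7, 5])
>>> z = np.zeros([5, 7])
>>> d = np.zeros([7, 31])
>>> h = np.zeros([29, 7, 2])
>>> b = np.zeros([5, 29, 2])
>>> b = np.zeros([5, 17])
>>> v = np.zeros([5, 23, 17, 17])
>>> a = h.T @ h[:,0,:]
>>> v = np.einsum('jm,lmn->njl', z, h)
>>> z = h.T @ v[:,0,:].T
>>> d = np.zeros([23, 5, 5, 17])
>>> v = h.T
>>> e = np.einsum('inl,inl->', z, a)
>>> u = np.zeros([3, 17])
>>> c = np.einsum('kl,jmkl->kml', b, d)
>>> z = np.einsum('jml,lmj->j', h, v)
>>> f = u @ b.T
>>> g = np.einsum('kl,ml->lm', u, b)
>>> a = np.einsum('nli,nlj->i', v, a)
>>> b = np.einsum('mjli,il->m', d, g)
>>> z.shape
(29,)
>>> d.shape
(23, 5, 5, 17)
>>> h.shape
(29, 7, 2)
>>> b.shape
(23,)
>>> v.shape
(2, 7, 29)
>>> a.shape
(29,)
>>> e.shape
()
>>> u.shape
(3, 17)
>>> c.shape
(5, 5, 17)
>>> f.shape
(3, 5)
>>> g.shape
(17, 5)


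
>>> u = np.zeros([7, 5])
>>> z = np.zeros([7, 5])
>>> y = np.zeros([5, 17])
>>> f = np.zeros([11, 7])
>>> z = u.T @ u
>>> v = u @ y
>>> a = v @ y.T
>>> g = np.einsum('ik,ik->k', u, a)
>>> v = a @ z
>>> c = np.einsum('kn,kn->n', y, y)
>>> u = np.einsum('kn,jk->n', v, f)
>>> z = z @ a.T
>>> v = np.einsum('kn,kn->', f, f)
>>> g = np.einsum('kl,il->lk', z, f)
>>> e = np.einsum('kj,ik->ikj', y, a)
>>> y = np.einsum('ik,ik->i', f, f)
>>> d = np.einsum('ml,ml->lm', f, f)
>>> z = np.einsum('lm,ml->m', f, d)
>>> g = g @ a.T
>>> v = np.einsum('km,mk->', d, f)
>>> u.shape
(5,)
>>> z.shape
(7,)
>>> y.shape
(11,)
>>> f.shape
(11, 7)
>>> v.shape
()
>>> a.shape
(7, 5)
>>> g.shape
(7, 7)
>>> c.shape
(17,)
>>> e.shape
(7, 5, 17)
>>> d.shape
(7, 11)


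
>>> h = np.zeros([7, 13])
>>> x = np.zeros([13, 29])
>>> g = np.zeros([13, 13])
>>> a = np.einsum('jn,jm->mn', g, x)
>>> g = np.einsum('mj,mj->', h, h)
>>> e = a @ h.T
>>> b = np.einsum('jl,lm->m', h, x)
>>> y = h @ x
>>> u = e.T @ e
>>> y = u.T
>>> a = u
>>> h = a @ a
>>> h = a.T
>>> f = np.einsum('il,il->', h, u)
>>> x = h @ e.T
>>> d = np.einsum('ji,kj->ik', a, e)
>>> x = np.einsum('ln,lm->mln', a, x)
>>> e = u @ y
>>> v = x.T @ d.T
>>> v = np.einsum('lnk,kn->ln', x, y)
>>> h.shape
(7, 7)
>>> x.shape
(29, 7, 7)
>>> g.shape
()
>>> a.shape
(7, 7)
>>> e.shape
(7, 7)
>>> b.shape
(29,)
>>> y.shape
(7, 7)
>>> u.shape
(7, 7)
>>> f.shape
()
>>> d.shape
(7, 29)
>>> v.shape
(29, 7)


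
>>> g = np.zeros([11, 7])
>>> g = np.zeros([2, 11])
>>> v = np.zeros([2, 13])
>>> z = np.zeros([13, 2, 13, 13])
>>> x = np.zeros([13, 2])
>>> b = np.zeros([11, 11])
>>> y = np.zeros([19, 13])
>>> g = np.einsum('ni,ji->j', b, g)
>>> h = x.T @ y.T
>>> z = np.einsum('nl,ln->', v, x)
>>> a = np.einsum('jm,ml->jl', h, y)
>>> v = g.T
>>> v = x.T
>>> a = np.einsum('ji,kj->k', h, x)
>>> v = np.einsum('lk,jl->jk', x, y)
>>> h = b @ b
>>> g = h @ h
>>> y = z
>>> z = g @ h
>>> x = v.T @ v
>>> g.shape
(11, 11)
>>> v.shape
(19, 2)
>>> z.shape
(11, 11)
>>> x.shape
(2, 2)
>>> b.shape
(11, 11)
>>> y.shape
()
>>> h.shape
(11, 11)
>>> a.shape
(13,)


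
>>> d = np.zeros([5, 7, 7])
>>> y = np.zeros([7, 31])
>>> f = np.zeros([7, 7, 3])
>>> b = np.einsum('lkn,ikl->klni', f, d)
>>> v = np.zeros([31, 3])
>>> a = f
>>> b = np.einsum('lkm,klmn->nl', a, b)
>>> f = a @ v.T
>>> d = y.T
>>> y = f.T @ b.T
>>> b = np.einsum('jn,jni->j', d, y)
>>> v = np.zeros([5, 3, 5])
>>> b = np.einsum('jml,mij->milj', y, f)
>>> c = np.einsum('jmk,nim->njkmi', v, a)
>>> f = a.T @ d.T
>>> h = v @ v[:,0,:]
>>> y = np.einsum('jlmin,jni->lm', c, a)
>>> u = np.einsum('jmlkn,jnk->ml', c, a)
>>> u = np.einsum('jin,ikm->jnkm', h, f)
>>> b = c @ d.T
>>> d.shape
(31, 7)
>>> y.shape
(5, 5)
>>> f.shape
(3, 7, 31)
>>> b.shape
(7, 5, 5, 3, 31)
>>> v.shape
(5, 3, 5)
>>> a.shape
(7, 7, 3)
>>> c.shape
(7, 5, 5, 3, 7)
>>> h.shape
(5, 3, 5)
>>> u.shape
(5, 5, 7, 31)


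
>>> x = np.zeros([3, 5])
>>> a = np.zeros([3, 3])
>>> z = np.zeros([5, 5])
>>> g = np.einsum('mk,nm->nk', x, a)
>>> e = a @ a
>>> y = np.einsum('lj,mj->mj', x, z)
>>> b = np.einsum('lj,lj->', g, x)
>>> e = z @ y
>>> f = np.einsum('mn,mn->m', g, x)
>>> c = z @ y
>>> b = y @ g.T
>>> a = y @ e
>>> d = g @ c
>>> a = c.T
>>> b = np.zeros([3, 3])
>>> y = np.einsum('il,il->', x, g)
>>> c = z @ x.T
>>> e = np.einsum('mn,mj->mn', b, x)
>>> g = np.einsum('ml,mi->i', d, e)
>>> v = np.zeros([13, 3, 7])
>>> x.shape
(3, 5)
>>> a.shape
(5, 5)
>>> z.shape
(5, 5)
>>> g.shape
(3,)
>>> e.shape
(3, 3)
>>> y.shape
()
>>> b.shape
(3, 3)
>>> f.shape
(3,)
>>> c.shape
(5, 3)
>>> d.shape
(3, 5)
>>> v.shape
(13, 3, 7)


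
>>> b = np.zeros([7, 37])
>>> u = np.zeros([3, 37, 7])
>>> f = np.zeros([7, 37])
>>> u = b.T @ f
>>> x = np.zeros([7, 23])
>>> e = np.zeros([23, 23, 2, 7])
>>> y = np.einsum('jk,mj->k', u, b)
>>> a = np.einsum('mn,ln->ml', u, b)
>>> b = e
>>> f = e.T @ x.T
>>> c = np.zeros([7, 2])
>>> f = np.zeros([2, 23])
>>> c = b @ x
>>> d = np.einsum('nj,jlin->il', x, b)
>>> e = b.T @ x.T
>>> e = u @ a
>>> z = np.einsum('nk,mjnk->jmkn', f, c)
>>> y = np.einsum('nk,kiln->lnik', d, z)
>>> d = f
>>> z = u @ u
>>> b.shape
(23, 23, 2, 7)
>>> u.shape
(37, 37)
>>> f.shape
(2, 23)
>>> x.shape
(7, 23)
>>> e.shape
(37, 7)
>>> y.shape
(23, 2, 23, 23)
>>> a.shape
(37, 7)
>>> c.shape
(23, 23, 2, 23)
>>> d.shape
(2, 23)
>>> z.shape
(37, 37)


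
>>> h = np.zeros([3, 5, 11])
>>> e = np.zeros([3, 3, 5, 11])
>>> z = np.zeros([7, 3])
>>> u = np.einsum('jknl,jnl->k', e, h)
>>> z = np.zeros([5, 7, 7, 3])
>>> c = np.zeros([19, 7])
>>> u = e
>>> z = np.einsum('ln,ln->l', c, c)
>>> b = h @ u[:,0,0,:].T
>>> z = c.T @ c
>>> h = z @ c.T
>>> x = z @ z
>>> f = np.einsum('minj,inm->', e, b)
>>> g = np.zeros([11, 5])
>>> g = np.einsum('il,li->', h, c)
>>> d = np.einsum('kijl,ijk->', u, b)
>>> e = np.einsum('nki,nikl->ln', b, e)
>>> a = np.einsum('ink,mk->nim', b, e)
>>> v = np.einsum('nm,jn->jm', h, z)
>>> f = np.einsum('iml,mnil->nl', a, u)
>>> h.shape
(7, 19)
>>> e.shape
(11, 3)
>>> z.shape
(7, 7)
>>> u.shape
(3, 3, 5, 11)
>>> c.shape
(19, 7)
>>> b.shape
(3, 5, 3)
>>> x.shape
(7, 7)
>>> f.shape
(3, 11)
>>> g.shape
()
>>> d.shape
()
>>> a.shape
(5, 3, 11)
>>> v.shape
(7, 19)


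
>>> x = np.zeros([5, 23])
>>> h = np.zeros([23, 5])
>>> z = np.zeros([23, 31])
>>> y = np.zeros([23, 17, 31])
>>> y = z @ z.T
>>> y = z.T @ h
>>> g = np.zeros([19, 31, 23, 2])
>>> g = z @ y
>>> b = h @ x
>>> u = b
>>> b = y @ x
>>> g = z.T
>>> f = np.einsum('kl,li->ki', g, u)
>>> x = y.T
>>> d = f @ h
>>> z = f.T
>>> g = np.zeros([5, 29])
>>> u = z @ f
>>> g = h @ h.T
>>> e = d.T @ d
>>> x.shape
(5, 31)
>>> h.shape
(23, 5)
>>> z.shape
(23, 31)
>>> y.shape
(31, 5)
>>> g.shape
(23, 23)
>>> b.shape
(31, 23)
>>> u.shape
(23, 23)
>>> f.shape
(31, 23)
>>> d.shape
(31, 5)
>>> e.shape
(5, 5)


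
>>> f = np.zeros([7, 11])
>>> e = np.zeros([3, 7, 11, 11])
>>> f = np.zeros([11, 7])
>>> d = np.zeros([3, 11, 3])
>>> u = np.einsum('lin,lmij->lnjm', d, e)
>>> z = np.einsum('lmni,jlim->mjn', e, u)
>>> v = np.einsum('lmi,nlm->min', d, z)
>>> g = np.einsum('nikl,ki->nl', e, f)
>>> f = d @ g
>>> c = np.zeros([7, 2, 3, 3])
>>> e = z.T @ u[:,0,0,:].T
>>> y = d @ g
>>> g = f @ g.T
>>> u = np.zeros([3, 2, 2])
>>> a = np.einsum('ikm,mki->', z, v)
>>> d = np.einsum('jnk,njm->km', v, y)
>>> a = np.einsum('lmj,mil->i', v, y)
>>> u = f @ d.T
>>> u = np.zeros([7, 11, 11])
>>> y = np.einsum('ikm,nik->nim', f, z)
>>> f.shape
(3, 11, 11)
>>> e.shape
(11, 3, 3)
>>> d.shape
(7, 11)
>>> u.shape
(7, 11, 11)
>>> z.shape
(7, 3, 11)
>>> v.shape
(11, 3, 7)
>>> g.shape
(3, 11, 3)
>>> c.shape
(7, 2, 3, 3)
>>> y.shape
(7, 3, 11)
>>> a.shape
(11,)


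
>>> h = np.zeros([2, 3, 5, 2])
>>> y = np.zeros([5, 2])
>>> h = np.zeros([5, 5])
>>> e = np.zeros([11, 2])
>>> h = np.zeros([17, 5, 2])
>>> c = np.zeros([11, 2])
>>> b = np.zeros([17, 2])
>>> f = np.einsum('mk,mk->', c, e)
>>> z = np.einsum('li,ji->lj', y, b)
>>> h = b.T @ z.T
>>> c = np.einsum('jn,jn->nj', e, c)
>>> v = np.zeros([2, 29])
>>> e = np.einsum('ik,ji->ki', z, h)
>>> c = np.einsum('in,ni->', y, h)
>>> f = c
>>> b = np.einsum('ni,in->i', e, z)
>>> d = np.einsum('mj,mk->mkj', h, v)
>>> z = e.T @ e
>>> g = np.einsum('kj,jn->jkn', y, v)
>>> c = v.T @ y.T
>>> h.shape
(2, 5)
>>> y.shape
(5, 2)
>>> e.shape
(17, 5)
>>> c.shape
(29, 5)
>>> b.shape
(5,)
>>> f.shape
()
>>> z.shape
(5, 5)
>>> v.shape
(2, 29)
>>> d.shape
(2, 29, 5)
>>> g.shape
(2, 5, 29)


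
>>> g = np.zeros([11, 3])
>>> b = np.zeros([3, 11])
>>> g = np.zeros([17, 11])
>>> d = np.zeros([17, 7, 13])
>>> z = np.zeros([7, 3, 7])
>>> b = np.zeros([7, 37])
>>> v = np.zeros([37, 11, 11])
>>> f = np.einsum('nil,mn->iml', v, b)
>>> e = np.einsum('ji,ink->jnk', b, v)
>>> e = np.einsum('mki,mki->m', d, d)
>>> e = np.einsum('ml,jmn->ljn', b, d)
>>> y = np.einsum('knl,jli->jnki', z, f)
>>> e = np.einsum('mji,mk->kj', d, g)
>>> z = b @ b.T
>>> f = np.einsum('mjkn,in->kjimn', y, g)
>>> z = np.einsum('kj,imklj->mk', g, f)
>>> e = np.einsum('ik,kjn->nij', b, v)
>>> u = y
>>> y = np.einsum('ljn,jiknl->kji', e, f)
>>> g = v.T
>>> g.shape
(11, 11, 37)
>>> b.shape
(7, 37)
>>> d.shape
(17, 7, 13)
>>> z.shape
(3, 17)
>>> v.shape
(37, 11, 11)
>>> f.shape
(7, 3, 17, 11, 11)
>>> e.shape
(11, 7, 11)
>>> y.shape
(17, 7, 3)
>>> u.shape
(11, 3, 7, 11)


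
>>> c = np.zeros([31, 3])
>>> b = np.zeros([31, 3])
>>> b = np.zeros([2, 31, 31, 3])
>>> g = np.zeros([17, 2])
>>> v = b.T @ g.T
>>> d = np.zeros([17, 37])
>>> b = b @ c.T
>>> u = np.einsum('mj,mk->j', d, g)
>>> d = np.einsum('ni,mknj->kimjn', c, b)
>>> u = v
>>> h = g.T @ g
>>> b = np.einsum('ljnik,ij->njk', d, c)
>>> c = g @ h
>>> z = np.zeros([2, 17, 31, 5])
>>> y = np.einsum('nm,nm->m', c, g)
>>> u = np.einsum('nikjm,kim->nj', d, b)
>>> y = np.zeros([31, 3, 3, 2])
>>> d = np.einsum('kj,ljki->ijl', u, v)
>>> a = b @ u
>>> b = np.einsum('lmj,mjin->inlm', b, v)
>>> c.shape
(17, 2)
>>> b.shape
(31, 17, 2, 3)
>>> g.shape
(17, 2)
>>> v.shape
(3, 31, 31, 17)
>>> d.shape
(17, 31, 3)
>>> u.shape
(31, 31)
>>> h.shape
(2, 2)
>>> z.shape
(2, 17, 31, 5)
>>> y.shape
(31, 3, 3, 2)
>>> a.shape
(2, 3, 31)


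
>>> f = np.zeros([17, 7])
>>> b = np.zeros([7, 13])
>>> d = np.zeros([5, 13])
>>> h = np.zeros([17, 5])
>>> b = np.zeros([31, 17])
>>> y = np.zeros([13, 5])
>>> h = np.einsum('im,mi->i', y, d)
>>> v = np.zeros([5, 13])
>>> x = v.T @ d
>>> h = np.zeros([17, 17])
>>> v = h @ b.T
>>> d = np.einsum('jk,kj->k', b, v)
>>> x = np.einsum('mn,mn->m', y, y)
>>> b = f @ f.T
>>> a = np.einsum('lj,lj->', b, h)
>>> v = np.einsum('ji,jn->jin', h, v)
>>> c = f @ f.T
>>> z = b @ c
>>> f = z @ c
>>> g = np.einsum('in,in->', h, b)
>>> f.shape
(17, 17)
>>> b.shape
(17, 17)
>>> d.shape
(17,)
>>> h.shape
(17, 17)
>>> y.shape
(13, 5)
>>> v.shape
(17, 17, 31)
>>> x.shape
(13,)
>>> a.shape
()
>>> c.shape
(17, 17)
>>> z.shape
(17, 17)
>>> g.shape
()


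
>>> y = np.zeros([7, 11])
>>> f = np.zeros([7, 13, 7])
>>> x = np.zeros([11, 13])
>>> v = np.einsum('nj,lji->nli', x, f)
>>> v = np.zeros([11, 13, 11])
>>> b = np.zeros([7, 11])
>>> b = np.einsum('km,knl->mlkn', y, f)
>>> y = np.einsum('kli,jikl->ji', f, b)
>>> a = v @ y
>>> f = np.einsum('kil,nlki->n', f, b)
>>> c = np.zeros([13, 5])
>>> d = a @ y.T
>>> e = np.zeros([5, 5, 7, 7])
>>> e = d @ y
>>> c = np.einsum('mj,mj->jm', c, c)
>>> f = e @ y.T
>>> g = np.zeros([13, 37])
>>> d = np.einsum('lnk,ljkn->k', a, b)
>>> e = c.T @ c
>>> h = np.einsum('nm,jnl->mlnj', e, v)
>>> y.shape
(11, 7)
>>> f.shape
(11, 13, 11)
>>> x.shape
(11, 13)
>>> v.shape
(11, 13, 11)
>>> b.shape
(11, 7, 7, 13)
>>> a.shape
(11, 13, 7)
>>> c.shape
(5, 13)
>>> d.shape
(7,)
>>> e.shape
(13, 13)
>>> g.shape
(13, 37)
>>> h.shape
(13, 11, 13, 11)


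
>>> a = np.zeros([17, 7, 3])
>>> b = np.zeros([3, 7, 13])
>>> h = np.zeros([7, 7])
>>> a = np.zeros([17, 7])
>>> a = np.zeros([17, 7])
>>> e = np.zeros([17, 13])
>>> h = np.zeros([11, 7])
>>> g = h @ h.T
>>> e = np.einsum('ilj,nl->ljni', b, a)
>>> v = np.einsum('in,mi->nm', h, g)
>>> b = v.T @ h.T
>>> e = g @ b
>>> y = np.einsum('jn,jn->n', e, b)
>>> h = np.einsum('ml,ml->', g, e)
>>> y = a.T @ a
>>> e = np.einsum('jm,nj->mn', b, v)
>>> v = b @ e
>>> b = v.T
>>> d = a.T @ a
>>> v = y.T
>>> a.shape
(17, 7)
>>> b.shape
(7, 11)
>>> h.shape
()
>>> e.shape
(11, 7)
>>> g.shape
(11, 11)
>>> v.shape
(7, 7)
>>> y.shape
(7, 7)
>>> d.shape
(7, 7)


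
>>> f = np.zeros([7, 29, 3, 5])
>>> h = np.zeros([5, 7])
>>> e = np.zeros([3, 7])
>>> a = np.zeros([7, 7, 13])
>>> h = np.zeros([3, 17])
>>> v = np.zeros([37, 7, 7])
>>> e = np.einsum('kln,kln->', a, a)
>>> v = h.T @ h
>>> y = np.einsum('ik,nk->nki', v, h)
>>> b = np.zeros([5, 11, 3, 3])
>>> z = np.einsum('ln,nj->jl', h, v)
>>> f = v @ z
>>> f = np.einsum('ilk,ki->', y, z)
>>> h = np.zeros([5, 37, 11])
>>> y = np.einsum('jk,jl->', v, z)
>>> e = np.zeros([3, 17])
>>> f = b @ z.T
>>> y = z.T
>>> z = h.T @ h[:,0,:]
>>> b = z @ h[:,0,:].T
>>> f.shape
(5, 11, 3, 17)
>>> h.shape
(5, 37, 11)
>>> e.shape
(3, 17)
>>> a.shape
(7, 7, 13)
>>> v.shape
(17, 17)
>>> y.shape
(3, 17)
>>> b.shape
(11, 37, 5)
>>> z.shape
(11, 37, 11)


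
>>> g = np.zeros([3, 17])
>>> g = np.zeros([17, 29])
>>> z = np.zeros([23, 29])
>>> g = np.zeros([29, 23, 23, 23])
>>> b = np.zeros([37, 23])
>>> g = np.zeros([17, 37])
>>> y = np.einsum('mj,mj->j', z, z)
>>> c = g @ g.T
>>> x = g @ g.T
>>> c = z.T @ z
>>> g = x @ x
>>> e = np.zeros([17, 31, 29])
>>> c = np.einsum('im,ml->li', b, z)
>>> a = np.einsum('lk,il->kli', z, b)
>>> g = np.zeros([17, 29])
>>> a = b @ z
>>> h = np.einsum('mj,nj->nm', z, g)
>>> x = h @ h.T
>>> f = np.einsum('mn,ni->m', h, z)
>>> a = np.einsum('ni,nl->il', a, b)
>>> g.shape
(17, 29)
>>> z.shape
(23, 29)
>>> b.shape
(37, 23)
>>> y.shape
(29,)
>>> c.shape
(29, 37)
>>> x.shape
(17, 17)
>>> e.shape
(17, 31, 29)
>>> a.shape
(29, 23)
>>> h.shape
(17, 23)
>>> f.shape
(17,)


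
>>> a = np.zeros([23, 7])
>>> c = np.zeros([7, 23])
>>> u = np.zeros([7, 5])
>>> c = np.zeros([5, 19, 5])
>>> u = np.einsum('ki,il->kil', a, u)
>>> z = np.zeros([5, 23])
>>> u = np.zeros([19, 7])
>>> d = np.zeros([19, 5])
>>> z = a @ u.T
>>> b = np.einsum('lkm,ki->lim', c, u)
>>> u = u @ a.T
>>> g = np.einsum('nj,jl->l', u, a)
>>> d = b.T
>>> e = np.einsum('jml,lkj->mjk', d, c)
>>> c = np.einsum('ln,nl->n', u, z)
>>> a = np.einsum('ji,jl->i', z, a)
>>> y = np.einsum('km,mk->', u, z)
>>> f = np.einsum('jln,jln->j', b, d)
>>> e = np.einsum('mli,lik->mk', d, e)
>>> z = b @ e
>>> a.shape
(19,)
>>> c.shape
(23,)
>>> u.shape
(19, 23)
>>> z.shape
(5, 7, 19)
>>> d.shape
(5, 7, 5)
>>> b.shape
(5, 7, 5)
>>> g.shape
(7,)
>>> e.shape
(5, 19)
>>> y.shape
()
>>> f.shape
(5,)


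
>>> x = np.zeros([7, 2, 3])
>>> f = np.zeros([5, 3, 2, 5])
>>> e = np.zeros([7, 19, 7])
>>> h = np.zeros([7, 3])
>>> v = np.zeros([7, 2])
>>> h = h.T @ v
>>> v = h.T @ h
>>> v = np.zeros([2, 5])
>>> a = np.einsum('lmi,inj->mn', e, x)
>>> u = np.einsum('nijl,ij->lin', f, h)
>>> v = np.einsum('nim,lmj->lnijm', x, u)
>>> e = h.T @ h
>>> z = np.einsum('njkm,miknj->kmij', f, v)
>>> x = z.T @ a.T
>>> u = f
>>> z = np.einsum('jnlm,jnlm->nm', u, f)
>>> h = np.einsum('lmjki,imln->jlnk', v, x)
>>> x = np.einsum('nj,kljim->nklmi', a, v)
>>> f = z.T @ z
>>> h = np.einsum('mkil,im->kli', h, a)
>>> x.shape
(19, 5, 7, 3, 5)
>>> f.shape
(5, 5)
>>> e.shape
(2, 2)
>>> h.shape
(5, 5, 19)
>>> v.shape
(5, 7, 2, 5, 3)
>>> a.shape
(19, 2)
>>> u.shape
(5, 3, 2, 5)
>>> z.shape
(3, 5)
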